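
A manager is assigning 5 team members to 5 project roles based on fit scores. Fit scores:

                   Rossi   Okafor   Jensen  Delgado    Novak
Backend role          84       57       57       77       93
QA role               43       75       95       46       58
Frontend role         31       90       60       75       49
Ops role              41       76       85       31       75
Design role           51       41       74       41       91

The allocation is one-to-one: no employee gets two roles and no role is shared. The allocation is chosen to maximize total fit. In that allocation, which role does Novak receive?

Novak receives Design role.

Optimal: Rossi→Backend role (84 pts), Okafor→Ops role (76 pts), Jensen→QA role (95 pts), Delgado→Frontend role (75 pts), Novak→Design role (91 pts) — total 84+76+95+75+91 = 421 pts.
Column-greedy (each role in turn goes to its best remaining employee) gives 360 pts, worse by 61.
Checked against all permutations: 421 pts is optimal.
Novak's own top role is Backend role (93 pts), but forcing Novak→Backend role and reassigning the rest optimally gives only 390 pts — worse by 31.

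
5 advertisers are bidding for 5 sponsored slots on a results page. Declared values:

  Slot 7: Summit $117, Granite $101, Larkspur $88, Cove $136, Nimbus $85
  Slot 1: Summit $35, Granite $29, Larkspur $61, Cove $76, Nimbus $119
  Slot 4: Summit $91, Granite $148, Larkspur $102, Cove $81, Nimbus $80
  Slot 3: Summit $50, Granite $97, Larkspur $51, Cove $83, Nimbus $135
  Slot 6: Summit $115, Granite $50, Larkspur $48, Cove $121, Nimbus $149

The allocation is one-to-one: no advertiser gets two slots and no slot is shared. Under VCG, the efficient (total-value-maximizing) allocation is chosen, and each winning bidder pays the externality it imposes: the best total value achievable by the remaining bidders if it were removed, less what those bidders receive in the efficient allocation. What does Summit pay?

Summit pays $14.

Efficient allocation: Summit→Slot 6 ($115), Granite→Slot 4 ($148), Larkspur→Slot 1 ($61), Cove→Slot 7 ($136), Nimbus→Slot 3 ($135); total welfare W = $595.
Summit receives Slot 6 at value $115, so the others get W − 115 = $480.
Without Summit: best allocation of the remaining 4 bidders over all 5 slots is Granite→Slot 4 ($148), Larkspur→Slot 1 ($61), Cove→Slot 7 ($136), Nimbus→Slot 6 ($149), total $494.
VCG payment = (others' best without Summit) − (others' welfare with Summit) = 494 − 480 = $14.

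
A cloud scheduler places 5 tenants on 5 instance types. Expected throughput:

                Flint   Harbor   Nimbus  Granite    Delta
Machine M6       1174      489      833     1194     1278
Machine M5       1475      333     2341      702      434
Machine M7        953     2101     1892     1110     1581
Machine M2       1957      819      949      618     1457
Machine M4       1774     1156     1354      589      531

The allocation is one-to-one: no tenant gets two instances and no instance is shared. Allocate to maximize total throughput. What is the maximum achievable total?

Optimal: Flint→Machine M4 (1774 ops/s), Harbor→Machine M7 (2101 ops/s), Nimbus→Machine M5 (2341 ops/s), Granite→Machine M6 (1194 ops/s), Delta→Machine M2 (1457 ops/s) — total 1774+2101+2341+1194+1457 = 8867 ops/s.
Checked against all permutations: 8867 ops/s is optimal.

Maximum total: 8867 ops/s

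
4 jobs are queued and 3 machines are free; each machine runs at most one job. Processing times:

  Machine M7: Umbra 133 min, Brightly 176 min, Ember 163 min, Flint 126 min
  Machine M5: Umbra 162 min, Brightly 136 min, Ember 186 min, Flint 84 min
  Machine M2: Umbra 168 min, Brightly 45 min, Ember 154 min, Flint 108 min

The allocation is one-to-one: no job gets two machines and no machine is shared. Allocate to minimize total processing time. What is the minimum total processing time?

Min total: 262 min

This is the linear assignment problem.
Optimal: Umbra→Machine M7 (133 min), Flint→Machine M5 (84 min), Brightly→Machine M2 (45 min) — total 133+84+45 = 262 min.
Row-greedy (each job in turn takes its cheapest remaining machine) gives 364 min, worse by 102.
Next-best assignment: Ember→Machine M7, Flint→Machine M5, Brightly→Machine M2 = 292 min.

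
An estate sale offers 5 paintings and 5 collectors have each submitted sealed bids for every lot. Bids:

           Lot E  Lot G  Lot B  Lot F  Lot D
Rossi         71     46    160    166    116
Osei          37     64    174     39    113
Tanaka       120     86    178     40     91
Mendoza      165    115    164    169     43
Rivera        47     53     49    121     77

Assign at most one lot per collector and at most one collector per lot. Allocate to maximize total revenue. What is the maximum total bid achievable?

Max total: $675

Optimal: Rossi→Lot F ($166), Osei→Lot D ($113), Tanaka→Lot B ($178), Mendoza→Lot E ($165), Rivera→Lot G ($53) — total 166+113+178+165+53 = $675.
Max-entry greedy (repeatedly take the single best remaining cell) gives $574, worse by 101.
Swapping Rivera↔Tanaka (Rivera→Lot B $49, Tanaka→Lot G $86) loses 96.
No other one-to-one assignment exceeds $675.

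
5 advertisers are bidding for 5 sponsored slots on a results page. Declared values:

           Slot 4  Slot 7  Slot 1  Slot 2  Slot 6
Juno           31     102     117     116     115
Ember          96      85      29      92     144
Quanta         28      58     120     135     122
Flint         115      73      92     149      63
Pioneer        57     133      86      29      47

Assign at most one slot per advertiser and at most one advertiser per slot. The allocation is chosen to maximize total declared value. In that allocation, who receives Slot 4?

Flint receives Slot 4.

This is a one-to-one assignment (maximum-weight bipartite matching).
Optimal: Juno→Slot 1 ($117), Ember→Slot 6 ($144), Quanta→Slot 2 ($135), Flint→Slot 4 ($115), Pioneer→Slot 7 ($133) — total 117+144+135+115+133 = $644.
Max-entry greedy (repeatedly take the single best remaining cell) gives $577, worse by 67.
Swapping Quanta↔Juno (Quanta→Slot 1 $120, Juno→Slot 2 $116) loses 16.
Flint's own top slot is Slot 2 ($149), but forcing Flint→Slot 2 and reassigning the rest optimally gives only $617 — worse by 27.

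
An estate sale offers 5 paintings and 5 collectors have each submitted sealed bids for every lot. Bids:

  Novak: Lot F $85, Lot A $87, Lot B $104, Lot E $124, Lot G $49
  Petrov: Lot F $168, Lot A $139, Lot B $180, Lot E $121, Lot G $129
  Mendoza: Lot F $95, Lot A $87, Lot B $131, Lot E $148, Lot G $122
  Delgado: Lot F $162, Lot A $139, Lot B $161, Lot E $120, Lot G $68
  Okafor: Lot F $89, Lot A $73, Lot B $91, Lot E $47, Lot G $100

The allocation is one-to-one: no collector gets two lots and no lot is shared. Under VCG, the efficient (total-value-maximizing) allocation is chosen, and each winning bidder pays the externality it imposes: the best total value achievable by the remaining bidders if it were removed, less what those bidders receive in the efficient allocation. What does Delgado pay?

Efficient allocation: Novak→Lot A ($87), Petrov→Lot B ($180), Mendoza→Lot E ($148), Delgado→Lot F ($162), Okafor→Lot G ($100); total welfare W = $677.
Delgado receives Lot F at value $162, so the others get W − 162 = $515.
Without Delgado: best allocation of the remaining 4 bidders over all 5 lots is Novak→Lot E ($124), Petrov→Lot F ($168), Mendoza→Lot B ($131), Okafor→Lot G ($100), total $523.
VCG payment = (others' best without Delgado) − (others' welfare with Delgado) = 523 − 515 = $8.

Delgado pays $8.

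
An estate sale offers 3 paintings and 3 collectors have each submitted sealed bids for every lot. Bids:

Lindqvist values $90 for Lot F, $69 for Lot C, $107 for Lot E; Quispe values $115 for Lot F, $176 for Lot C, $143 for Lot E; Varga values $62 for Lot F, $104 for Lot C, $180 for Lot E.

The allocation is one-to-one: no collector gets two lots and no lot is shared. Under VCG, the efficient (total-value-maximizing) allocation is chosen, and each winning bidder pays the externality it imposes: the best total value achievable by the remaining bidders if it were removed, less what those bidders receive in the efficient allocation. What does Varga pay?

Varga pays $17.

Efficient allocation: Lindqvist→Lot F ($90), Quispe→Lot C ($176), Varga→Lot E ($180); total welfare W = $446.
Varga receives Lot E at value $180, so the others get W − 180 = $266.
Without Varga: best allocation of the remaining 2 bidders over all 3 lots is Lindqvist→Lot E ($107), Quispe→Lot C ($176), total $283.
VCG payment = (others' best without Varga) − (others' welfare with Varga) = 283 − 266 = $17.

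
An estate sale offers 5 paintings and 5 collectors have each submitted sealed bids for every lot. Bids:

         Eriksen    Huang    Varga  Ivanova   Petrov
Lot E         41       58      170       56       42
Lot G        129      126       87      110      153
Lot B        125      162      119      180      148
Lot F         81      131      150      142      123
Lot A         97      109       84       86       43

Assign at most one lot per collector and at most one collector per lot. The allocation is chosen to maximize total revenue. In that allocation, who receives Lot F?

Huang receives Lot F.

This is the linear assignment problem.
Optimal: Eriksen→Lot A ($97), Huang→Lot F ($131), Varga→Lot E ($170), Ivanova→Lot B ($180), Petrov→Lot G ($153) — total 97+131+170+180+153 = $731.
Row-greedy (each collector in turn takes its best remaining lot) gives $646, worse by 85.
No other one-to-one assignment exceeds $731.
Huang's own top lot is Lot B ($162), but forcing Huang→Lot B and reassigning the rest optimally gives only $724 — worse by 7.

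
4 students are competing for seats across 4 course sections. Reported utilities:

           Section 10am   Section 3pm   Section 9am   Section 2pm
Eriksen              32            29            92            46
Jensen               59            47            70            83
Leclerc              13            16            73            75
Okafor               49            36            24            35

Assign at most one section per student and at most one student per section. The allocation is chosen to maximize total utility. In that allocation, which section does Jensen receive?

Jensen receives Section 3pm.

Treat this as an assignment problem: match each student to one section.
Optimal: Eriksen→Section 9am (92 points), Jensen→Section 3pm (47 points), Leclerc→Section 2pm (75 points), Okafor→Section 10am (49 points) — total 92+47+75+49 = 263 points.
Max-entry greedy (repeatedly take the single best remaining cell) gives 240 points, worse by 23.
Next-best assignment: Eriksen→Section 9am, Jensen→Section 10am, Leclerc→Section 2pm, Okafor→Section 3pm = 262 points.
Jensen's own top section is Section 2pm (83 points), but forcing Jensen→Section 2pm and reassigning the rest optimally gives only 240 points — worse by 23.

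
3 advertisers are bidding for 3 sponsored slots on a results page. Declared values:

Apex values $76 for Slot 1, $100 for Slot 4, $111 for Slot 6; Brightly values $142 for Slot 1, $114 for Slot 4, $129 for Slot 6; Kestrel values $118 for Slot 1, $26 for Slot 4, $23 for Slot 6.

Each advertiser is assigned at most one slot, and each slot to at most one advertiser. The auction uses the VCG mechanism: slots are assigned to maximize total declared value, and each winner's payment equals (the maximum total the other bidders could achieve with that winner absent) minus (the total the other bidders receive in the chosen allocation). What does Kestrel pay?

Kestrel pays $24.

Efficient allocation: Apex→Slot 4 ($100), Brightly→Slot 6 ($129), Kestrel→Slot 1 ($118); total welfare W = $347.
Kestrel receives Slot 1 at value $118, so the others get W − 118 = $229.
Without Kestrel: best allocation of the remaining 2 bidders over all 3 slots is Apex→Slot 6 ($111), Brightly→Slot 1 ($142), total $253.
VCG payment = (others' best without Kestrel) − (others' welfare with Kestrel) = 253 − 229 = $24.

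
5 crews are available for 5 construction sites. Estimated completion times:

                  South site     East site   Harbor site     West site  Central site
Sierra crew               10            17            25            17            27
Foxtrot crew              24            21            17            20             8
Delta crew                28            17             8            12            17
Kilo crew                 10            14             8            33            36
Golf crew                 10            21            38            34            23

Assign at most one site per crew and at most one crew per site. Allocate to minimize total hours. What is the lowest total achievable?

This is the linear assignment problem.
Optimal: Sierra crew→East site (17 hours), Foxtrot crew→Central site (8 hours), Delta crew→West site (12 hours), Kilo crew→Harbor site (8 hours), Golf crew→South site (10 hours) — total 17+8+12+8+10 = 55 hours.
Column-greedy (each site in turn goes to its cheapest remaining crew) gives 75 hours, worse by 20.
Next-best assignment: Sierra crew→West site, Foxtrot crew→Central site, Delta crew→Harbor site, Kilo crew→East site, Golf crew→South site = 57 hours.

Min total: 55 hours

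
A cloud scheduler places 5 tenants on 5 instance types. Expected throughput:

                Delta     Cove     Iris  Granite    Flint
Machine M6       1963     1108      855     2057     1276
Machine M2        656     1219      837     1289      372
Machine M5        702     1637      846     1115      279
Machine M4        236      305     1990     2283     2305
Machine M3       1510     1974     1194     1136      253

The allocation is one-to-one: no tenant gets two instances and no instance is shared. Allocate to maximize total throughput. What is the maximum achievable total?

Optimal: Delta→Machine M6 (1963 ops/s), Cove→Machine M5 (1637 ops/s), Iris→Machine M3 (1194 ops/s), Granite→Machine M2 (1289 ops/s), Flint→Machine M4 (2305 ops/s) — total 1963+1637+1194+1289+2305 = 8388 ops/s.
Swapping Iris↔Granite (Iris→Machine M2 837 ops/s, Granite→Machine M3 1136 ops/s) loses 510.
Every other assignment is strictly worse.

Maximum total: 8388 ops/s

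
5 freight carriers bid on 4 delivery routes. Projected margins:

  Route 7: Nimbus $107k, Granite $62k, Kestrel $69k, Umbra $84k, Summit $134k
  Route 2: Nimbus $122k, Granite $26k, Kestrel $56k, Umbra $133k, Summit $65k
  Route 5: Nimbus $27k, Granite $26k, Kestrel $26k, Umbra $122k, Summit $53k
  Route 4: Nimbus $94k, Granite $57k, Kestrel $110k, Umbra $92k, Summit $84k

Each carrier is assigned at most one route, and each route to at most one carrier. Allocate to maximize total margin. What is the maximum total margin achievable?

This is a one-to-one assignment (maximum-weight bipartite matching).
Optimal: Summit→Route 7 ($134k), Nimbus→Route 2 ($122k), Umbra→Route 5 ($122k), Kestrel→Route 4 ($110k) — total 134+122+122+110 = $488k.
Row-greedy (each carrier in turn takes its best remaining route) gives $416k, worse by 72.
Next-best assignment: Summit→Route 7, Nimbus→Route 2, Umbra→Route 5, Granite→Route 4 = $435k.
Checked against all permutations: $488k is optimal.

Max total: $488k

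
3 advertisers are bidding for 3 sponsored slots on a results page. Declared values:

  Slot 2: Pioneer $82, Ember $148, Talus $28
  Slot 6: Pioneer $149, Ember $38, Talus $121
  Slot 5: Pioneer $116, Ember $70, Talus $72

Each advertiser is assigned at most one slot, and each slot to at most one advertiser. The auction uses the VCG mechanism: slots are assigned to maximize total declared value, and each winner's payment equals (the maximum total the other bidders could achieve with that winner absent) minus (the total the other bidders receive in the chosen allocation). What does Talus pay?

Efficient allocation: Pioneer→Slot 5 ($116), Ember→Slot 2 ($148), Talus→Slot 6 ($121); total welfare W = $385.
Talus receives Slot 6 at value $121, so the others get W − 121 = $264.
Without Talus: best allocation of the remaining 2 bidders over all 3 slots is Pioneer→Slot 6 ($149), Ember→Slot 2 ($148), total $297.
VCG payment = (others' best without Talus) − (others' welfare with Talus) = 297 − 264 = $33.

Talus pays $33.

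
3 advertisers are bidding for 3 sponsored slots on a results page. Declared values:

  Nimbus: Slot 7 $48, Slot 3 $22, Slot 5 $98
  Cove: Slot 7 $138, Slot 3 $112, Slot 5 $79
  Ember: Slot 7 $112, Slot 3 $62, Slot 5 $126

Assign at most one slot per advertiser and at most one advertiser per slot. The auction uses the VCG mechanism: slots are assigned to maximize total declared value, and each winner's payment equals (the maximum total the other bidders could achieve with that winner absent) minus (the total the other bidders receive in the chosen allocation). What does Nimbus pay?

Efficient allocation: Nimbus→Slot 5 ($98), Cove→Slot 3 ($112), Ember→Slot 7 ($112); total welfare W = $322.
Nimbus receives Slot 5 at value $98, so the others get W − 98 = $224.
Without Nimbus: best allocation of the remaining 2 bidders over all 3 slots is Cove→Slot 7 ($138), Ember→Slot 5 ($126), total $264.
VCG payment = (others' best without Nimbus) − (others' welfare with Nimbus) = 264 − 224 = $40.

Nimbus pays $40.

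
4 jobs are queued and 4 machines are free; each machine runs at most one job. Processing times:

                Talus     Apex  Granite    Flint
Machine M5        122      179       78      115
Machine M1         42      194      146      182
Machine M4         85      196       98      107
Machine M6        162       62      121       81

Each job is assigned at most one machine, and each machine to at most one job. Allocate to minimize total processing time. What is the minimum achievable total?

Minimum total: 289 min

This is a one-to-one assignment (minimum-cost bipartite matching).
Optimal: Talus→Machine M1 (42 min), Apex→Machine M6 (62 min), Granite→Machine M5 (78 min), Flint→Machine M4 (107 min) — total 42+62+78+107 = 289 min.
Next-best assignment: Talus→Machine M1, Apex→Machine M6, Granite→Machine M4, Flint→Machine M5 = 317 min.
Swapping Apex↔Granite (Apex→Machine M5 179 min, Granite→Machine M6 121 min) adds 160.
Every other assignment is strictly worse.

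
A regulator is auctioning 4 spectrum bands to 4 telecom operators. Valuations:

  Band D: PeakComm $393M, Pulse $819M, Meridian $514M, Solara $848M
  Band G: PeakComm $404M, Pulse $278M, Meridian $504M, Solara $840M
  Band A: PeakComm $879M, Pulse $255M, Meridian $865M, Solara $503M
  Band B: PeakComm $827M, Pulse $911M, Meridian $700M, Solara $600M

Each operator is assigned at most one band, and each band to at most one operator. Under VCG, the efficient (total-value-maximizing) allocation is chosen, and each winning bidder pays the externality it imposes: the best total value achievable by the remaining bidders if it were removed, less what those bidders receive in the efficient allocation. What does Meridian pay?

Efficient allocation: PeakComm→Band B ($827M), Pulse→Band D ($819M), Meridian→Band A ($865M), Solara→Band G ($840M); total welfare W = $3351M.
Meridian receives Band A at value $865M, so the others get W − 865 = $2486M.
Without Meridian: best allocation of the remaining 3 bidders over all 4 bands is PeakComm→Band A ($879M), Pulse→Band B ($911M), Solara→Band D ($848M), total $2638M.
VCG payment = (others' best without Meridian) − (others' welfare with Meridian) = 2638 − 2486 = $152M.

Meridian pays $152M.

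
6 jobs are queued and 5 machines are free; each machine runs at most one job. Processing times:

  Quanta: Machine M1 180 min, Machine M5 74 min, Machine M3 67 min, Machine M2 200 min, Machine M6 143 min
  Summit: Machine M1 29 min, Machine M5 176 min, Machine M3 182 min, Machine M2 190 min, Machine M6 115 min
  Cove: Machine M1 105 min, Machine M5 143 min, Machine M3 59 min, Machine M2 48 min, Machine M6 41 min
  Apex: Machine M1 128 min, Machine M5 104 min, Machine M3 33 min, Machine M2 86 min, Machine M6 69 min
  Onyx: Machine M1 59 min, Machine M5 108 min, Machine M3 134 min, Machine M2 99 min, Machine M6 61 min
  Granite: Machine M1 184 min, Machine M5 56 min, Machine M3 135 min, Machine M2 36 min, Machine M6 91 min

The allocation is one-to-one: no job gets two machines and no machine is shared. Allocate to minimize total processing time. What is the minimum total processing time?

Min total: 213 min

Treat this as an assignment problem: match each job to one machine.
Optimal: Summit→Machine M1 (29 min), Quanta→Machine M5 (74 min), Apex→Machine M3 (33 min), Granite→Machine M2 (36 min), Cove→Machine M6 (41 min) — total 29+74+33+36+41 = 213 min.
Column-greedy (each machine in turn goes to its cheapest remaining job) gives 227 min, worse by 14.
Next-best assignment: Summit→Machine M1, Granite→Machine M5, Apex→Machine M3, Cove→Machine M2, Onyx→Machine M6 = 227 min.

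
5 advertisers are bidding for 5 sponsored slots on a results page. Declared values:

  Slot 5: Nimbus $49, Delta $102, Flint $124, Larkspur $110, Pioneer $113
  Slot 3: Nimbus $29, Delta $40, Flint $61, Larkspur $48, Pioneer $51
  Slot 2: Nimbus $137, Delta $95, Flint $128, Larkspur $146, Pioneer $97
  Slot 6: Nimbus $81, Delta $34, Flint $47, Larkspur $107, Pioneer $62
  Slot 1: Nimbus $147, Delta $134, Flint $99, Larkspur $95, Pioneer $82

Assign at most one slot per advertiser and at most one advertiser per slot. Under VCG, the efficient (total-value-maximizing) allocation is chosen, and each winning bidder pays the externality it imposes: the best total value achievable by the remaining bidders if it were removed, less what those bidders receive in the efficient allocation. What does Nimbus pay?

Efficient allocation: Nimbus→Slot 2 ($137), Delta→Slot 1 ($134), Flint→Slot 5 ($124), Larkspur→Slot 6 ($107), Pioneer→Slot 3 ($51); total welfare W = $553.
Nimbus receives Slot 2 at value $137, so the others get W − 137 = $416.
Without Nimbus: best allocation of the remaining 4 bidders over all 5 slots is Delta→Slot 1 ($134), Flint→Slot 2 ($128), Larkspur→Slot 6 ($107), Pioneer→Slot 5 ($113), total $482.
VCG payment = (others' best without Nimbus) − (others' welfare with Nimbus) = 482 − 416 = $66.

Nimbus pays $66.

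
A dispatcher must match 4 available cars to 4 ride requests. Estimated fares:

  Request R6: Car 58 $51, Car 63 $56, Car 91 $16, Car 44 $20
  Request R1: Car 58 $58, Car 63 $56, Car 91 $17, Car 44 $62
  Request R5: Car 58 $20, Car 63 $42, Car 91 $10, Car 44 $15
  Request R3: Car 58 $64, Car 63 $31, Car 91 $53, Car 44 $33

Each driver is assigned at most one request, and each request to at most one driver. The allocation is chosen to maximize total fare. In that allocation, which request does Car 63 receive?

This is the linear assignment problem.
Optimal: Car 58→Request R6 ($51), Car 63→Request R5 ($42), Car 91→Request R3 ($53), Car 44→Request R1 ($62) — total 51+42+53+62 = $208.
Row-greedy (each driver in turn takes its best remaining request) gives $152, worse by 56.
Next-best assignment: Car 58→Request R3, Car 63→Request R6, Car 91→Request R5, Car 44→Request R1 = $192.
Car 63's own top request is Request R6 ($56), but forcing Car 63→Request R6 and reassigning the rest optimally gives only $192 — worse by 16.

Car 63 receives Request R5.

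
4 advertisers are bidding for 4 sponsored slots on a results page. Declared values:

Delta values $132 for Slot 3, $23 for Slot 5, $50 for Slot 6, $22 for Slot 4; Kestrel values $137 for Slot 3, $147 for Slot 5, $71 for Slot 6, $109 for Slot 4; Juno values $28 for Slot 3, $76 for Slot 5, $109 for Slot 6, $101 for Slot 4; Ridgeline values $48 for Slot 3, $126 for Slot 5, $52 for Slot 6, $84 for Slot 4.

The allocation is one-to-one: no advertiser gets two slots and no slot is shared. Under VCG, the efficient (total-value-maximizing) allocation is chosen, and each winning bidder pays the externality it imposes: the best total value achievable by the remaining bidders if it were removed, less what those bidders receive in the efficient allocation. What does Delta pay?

Efficient allocation: Delta→Slot 3 ($132), Kestrel→Slot 4 ($109), Juno→Slot 6 ($109), Ridgeline→Slot 5 ($126); total welfare W = $476.
Delta receives Slot 3 at value $132, so the others get W − 132 = $344.
Without Delta: best allocation of the remaining 3 bidders over all 4 slots is Kestrel→Slot 3 ($137), Juno→Slot 6 ($109), Ridgeline→Slot 5 ($126), total $372.
VCG payment = (others' best without Delta) − (others' welfare with Delta) = 372 − 344 = $28.

Delta pays $28.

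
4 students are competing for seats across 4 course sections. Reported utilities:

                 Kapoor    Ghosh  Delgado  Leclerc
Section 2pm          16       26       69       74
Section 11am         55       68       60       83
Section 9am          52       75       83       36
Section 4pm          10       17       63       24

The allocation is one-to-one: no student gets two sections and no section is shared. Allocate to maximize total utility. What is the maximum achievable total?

Maximum total: 267 points

This is a one-to-one assignment (maximum-weight bipartite matching).
Optimal: Kapoor→Section 11am (55 points), Ghosh→Section 9am (75 points), Delgado→Section 4pm (63 points), Leclerc→Section 2pm (74 points) — total 55+75+63+74 = 267 points.
Column-greedy (each section in turn goes to its best remaining student) gives 235 points, worse by 32.
Next-best assignment: Kapoor→Section 9am, Ghosh→Section 11am, Delgado→Section 4pm, Leclerc→Section 2pm = 257 points.
Swapping Kapoor↔Leclerc (Kapoor→Section 2pm 16 points, Leclerc→Section 11am 83 points) loses 30.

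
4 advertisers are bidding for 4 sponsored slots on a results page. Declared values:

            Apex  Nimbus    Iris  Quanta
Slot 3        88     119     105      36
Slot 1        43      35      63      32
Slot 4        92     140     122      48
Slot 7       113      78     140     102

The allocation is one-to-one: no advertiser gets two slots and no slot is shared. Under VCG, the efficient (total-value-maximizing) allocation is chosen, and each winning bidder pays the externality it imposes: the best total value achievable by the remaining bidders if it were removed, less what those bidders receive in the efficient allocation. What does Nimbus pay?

Nimbus pays $52.

Efficient allocation: Apex→Slot 3 ($88), Nimbus→Slot 4 ($140), Iris→Slot 7 ($140), Quanta→Slot 1 ($32); total welfare W = $400.
Nimbus receives Slot 4 at value $140, so the others get W − 140 = $260.
Without Nimbus: best allocation of the remaining 3 bidders over all 4 slots is Apex→Slot 3 ($88), Iris→Slot 4 ($122), Quanta→Slot 7 ($102), total $312.
VCG payment = (others' best without Nimbus) − (others' welfare with Nimbus) = 312 − 260 = $52.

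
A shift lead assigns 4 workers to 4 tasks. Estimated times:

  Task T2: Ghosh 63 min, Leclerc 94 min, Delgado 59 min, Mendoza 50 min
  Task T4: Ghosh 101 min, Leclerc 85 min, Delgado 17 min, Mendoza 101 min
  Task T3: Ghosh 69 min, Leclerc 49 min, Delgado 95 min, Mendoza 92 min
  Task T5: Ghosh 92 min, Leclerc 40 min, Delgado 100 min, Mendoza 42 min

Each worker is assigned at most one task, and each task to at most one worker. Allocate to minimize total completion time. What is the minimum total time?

Minimum total: 171 min

Optimal: Ghosh→Task T2 (63 min), Leclerc→Task T3 (49 min), Delgado→Task T4 (17 min), Mendoza→Task T5 (42 min) — total 63+49+17+42 = 171 min.
Swapping Ghosh↔Mendoza (Ghosh→Task T5 92 min, Mendoza→Task T2 50 min) adds 37.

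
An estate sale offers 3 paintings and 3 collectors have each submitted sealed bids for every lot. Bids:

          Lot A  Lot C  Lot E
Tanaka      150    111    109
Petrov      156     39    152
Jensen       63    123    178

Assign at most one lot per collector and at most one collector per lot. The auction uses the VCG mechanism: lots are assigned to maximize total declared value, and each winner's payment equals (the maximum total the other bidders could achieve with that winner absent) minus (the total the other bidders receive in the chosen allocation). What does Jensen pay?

Jensen pays $35.

Efficient allocation: Tanaka→Lot C ($111), Petrov→Lot A ($156), Jensen→Lot E ($178); total welfare W = $445.
Jensen receives Lot E at value $178, so the others get W − 178 = $267.
Without Jensen: best allocation of the remaining 2 bidders over all 3 lots is Tanaka→Lot A ($150), Petrov→Lot E ($152), total $302.
VCG payment = (others' best without Jensen) − (others' welfare with Jensen) = 302 − 267 = $35.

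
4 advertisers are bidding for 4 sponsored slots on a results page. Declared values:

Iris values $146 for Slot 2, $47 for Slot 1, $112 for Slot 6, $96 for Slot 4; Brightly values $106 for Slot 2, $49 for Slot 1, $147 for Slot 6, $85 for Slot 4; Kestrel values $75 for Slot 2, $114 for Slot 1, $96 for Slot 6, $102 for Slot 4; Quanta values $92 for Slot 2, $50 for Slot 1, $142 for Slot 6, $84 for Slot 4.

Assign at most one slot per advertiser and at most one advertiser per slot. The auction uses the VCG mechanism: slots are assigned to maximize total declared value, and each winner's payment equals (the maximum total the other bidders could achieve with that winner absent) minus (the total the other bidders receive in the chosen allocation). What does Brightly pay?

Brightly pays $58.

Efficient allocation: Iris→Slot 2 ($146), Brightly→Slot 6 ($147), Kestrel→Slot 1 ($114), Quanta→Slot 4 ($84); total welfare W = $491.
Brightly receives Slot 6 at value $147, so the others get W − 147 = $344.
Without Brightly: best allocation of the remaining 3 bidders over all 4 slots is Iris→Slot 2 ($146), Kestrel→Slot 1 ($114), Quanta→Slot 6 ($142), total $402.
VCG payment = (others' best without Brightly) − (others' welfare with Brightly) = 402 − 344 = $58.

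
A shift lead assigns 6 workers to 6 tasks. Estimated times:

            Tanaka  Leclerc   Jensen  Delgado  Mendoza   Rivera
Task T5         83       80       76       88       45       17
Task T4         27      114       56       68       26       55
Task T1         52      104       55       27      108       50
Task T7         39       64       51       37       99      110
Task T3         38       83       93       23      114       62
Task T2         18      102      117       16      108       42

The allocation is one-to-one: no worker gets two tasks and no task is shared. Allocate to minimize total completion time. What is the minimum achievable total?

Minimum total: 203 min

Optimal: Tanaka→Task T2 (18 min), Leclerc→Task T7 (64 min), Jensen→Task T1 (55 min), Delgado→Task T3 (23 min), Mendoza→Task T4 (26 min), Rivera→Task T5 (17 min) — total 18+64+55+23+26+17 = 203 min.
Min-entry greedy (repeatedly take the single cheapest remaining cell) gives 252 min, worse by 49.
Swapping Rivera↔Tanaka (Rivera→Task T2 42 min, Tanaka→Task T5 83 min) adds 90.
Every other assignment is strictly worse.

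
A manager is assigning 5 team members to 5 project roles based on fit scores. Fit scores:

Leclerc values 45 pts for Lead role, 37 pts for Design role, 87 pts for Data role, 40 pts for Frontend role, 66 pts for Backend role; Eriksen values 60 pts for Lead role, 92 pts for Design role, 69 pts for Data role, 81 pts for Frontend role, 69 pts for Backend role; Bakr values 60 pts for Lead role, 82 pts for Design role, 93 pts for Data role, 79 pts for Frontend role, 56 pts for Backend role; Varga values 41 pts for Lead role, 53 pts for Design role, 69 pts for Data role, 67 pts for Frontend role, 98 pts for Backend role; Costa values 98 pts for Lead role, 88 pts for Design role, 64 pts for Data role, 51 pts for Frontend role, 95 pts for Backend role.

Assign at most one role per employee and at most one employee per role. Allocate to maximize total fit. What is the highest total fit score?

Max total: 454 pts

Optimal: Leclerc→Data role (87 pts), Eriksen→Design role (92 pts), Bakr→Frontend role (79 pts), Varga→Backend role (98 pts), Costa→Lead role (98 pts) — total 87+92+79+98+98 = 454 pts.
Column-greedy (each role in turn goes to its best remaining employee) gives 416 pts, worse by 38.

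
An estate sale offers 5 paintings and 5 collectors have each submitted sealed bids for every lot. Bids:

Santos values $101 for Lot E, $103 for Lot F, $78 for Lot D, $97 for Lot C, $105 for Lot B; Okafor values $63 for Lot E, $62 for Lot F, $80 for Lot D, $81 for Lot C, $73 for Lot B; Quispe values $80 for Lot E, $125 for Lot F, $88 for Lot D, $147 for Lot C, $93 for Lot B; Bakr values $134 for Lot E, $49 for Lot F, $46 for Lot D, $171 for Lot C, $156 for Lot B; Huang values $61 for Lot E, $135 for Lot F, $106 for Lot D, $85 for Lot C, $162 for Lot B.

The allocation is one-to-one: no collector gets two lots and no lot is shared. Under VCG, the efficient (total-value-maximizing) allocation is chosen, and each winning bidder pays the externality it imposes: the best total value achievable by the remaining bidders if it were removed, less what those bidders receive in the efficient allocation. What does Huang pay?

Huang pays $9.

Efficient allocation: Santos→Lot E ($101), Okafor→Lot D ($80), Quispe→Lot F ($125), Bakr→Lot C ($171), Huang→Lot B ($162); total welfare W = $639.
Huang receives Lot B at value $162, so the others get W − 162 = $477.
Without Huang: best allocation of the remaining 4 bidders over all 5 lots is Santos→Lot F ($103), Okafor→Lot D ($80), Quispe→Lot C ($147), Bakr→Lot B ($156), total $486.
VCG payment = (others' best without Huang) − (others' welfare with Huang) = 486 − 477 = $9.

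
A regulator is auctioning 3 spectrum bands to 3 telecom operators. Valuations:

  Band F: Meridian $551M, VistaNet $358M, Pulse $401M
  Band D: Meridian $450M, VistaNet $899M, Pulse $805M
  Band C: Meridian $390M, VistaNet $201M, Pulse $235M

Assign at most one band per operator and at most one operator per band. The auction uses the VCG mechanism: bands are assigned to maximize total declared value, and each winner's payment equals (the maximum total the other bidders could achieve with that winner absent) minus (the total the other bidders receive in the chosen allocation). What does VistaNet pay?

Efficient allocation: Meridian→Band C ($390M), VistaNet→Band D ($899M), Pulse→Band F ($401M); total welfare W = $1690M.
VistaNet receives Band D at value $899M, so the others get W − 899 = $791M.
Without VistaNet: best allocation of the remaining 2 bidders over all 3 bands is Meridian→Band F ($551M), Pulse→Band D ($805M), total $1356M.
VCG payment = (others' best without VistaNet) − (others' welfare with VistaNet) = 1356 − 791 = $565M.

VistaNet pays $565M.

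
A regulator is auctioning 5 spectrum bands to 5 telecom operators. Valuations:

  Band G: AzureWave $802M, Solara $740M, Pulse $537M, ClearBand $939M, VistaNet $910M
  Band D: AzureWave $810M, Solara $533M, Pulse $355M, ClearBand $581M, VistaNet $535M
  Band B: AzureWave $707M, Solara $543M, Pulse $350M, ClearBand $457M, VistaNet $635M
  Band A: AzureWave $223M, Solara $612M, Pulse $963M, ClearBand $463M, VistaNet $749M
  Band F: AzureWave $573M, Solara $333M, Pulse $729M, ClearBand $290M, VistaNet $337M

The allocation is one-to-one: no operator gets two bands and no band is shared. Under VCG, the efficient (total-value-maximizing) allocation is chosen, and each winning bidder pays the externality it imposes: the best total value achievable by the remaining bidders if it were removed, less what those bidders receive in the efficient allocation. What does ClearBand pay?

ClearBand pays $395M.

Efficient allocation: AzureWave→Band D ($810M), Solara→Band B ($543M), Pulse→Band F ($729M), ClearBand→Band G ($939M), VistaNet→Band A ($749M); total welfare W = $3770M.
ClearBand receives Band G at value $939M, so the others get W − 939 = $2831M.
Without ClearBand: best allocation of the remaining 4 bidders over all 5 bands is AzureWave→Band D ($810M), Solara→Band B ($543M), Pulse→Band A ($963M), VistaNet→Band G ($910M), total $3226M.
VCG payment = (others' best without ClearBand) − (others' welfare with ClearBand) = 3226 − 2831 = $395M.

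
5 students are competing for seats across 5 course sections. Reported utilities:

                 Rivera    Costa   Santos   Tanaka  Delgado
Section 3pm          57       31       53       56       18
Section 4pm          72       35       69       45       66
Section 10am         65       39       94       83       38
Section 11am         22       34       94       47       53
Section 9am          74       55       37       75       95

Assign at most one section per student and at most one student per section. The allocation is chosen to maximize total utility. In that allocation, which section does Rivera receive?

Rivera receives Section 4pm.

Optimal: Rivera→Section 4pm (72 points), Costa→Section 3pm (31 points), Santos→Section 11am (94 points), Tanaka→Section 10am (83 points), Delgado→Section 9am (95 points) — total 72+31+94+83+95 = 375 points.
Row-greedy (each student in turn takes its best remaining section) gives 329 points, worse by 46.
Next-best assignment: Rivera→Section 3pm, Costa→Section 4pm, Santos→Section 11am, Tanaka→Section 10am, Delgado→Section 9am = 364 points.
Rivera's own top section is Section 9am (74 points), but forcing Rivera→Section 9am and reassigning the rest optimally gives only 348 points — worse by 27.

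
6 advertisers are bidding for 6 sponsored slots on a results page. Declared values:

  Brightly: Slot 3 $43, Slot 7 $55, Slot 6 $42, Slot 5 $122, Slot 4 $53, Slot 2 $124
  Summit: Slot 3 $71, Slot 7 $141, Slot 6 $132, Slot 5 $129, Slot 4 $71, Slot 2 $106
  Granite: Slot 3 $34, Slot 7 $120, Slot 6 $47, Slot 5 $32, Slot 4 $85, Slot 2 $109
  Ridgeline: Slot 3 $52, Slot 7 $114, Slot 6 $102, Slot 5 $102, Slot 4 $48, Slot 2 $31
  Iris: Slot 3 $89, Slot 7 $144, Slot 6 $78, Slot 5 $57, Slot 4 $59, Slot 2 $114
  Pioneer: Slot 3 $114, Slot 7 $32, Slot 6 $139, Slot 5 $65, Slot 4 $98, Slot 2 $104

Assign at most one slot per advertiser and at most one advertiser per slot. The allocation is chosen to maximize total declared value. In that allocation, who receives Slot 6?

This is the linear assignment problem.
Optimal: Brightly→Slot 2 ($124), Summit→Slot 6 ($132), Granite→Slot 4 ($85), Ridgeline→Slot 5 ($102), Iris→Slot 7 ($144), Pioneer→Slot 3 ($114) — total 124+132+85+102+144+114 = $701.
Swapping Summit↔Pioneer (Summit→Slot 3 $71, Pioneer→Slot 6 $139) loses 36.
Every other assignment is strictly worse.
Summit's own top slot is Slot 7 ($141), but forcing Summit→Slot 7 and reassigning the rest optimally gives only $680 — worse by 21.

Summit receives Slot 6.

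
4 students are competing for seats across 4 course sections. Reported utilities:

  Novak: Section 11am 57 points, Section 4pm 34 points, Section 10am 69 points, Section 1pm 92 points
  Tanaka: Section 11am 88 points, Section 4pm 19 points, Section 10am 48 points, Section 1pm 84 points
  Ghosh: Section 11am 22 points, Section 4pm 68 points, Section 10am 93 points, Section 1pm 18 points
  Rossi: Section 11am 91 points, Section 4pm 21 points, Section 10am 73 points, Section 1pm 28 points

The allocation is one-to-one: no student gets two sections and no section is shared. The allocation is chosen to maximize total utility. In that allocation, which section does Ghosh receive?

Ghosh receives Section 4pm.

This is a one-to-one assignment (maximum-weight bipartite matching).
Optimal: Novak→Section 1pm (92 points), Tanaka→Section 11am (88 points), Ghosh→Section 4pm (68 points), Rossi→Section 10am (73 points) — total 92+88+68+73 = 321 points.
Next-best assignment: Novak→Section 10am, Tanaka→Section 1pm, Ghosh→Section 4pm, Rossi→Section 11am = 312 points.
Swapping Novak↔Ghosh (Novak→Section 4pm 34 points, Ghosh→Section 1pm 18 points) loses 108.
Ghosh's own top section is Section 10am (93 points), but forcing Ghosh→Section 10am and reassigning the rest optimally gives only 302 points — worse by 19.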